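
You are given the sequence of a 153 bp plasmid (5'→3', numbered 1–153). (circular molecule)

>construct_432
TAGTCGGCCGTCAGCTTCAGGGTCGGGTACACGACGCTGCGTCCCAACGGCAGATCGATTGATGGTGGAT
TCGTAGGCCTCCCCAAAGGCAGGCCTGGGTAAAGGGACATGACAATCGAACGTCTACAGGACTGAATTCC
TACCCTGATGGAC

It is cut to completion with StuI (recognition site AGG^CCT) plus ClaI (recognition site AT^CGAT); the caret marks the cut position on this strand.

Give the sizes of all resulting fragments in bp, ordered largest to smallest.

115, 22, 16 bp

StuI sites (AGGCCT) start at positions 75, 91.
StuI cuts after base 3 of each site, so after positions 77, 93.
The ClaI site (ATCGAT) starts at position 54.
ClaI cuts after base 2 of each site, so after position 55.
Combined cut positions: 55, 77, 93.
Circular molecule, 3 cuts → 3 fragments:
  56–77 → 22 bp
  78–93 → 16 bp
  94–153 then 1–55 → 60 + 55 = 115 bp
Sorted largest to smallest: 115, 22, 16 bp.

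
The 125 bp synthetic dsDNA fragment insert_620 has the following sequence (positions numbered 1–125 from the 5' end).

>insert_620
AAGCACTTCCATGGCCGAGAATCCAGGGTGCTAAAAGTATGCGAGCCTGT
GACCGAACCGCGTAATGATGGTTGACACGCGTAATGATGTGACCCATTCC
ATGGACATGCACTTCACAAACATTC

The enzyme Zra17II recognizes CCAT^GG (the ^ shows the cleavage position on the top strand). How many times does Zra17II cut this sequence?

2

CCATGG occurs starting at positions 9, 99.
Zra17II cuts at 2 sites.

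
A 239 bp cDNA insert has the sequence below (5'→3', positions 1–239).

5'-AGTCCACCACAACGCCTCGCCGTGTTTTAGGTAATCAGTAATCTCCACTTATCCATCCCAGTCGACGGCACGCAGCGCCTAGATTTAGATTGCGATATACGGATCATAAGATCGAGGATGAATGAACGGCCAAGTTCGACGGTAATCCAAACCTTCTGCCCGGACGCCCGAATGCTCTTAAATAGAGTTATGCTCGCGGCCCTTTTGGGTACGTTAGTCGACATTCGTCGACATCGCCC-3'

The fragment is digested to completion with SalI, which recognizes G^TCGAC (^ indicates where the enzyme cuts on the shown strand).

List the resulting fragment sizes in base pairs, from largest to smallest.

156, 61, 12, 10 bp

SalI sites (GTCGAC) start at positions 61, 217, 227.
SalI cuts after the first base of each site, so after positions 61, 217, 227.
Linear molecule, 3 cuts → 4 fragments:
  1–61 → 61 bp
  62–217 → 156 bp
  218–227 → 10 bp
  228–239 → 12 bp
Sorted largest to smallest: 156, 61, 12, 10 bp.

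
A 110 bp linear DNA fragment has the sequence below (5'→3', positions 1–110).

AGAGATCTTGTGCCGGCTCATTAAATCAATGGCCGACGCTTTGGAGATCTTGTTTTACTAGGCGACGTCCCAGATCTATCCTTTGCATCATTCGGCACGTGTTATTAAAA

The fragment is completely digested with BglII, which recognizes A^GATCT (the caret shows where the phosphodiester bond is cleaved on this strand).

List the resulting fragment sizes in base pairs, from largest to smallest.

BglII sites (AGATCT) start at positions 3, 45, 72.
BglII cuts after the first base of each site, so after positions 3, 45, 72.
Linear molecule, 3 cuts → 4 fragments:
  1–3 → 3 bp
  4–45 → 42 bp
  46–72 → 27 bp
  73–110 → 38 bp
Sorted largest to smallest: 42, 38, 27, 3 bp.

42, 38, 27, 3 bp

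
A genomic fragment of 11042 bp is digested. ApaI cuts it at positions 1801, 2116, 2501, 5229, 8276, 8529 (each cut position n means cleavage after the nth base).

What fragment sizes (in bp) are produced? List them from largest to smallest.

Linear molecule, 6 cuts → 7 fragments:
  1801 − 0 = 1801 bp
  2116 − 1801 = 315 bp
  2501 − 2116 = 385 bp
  5229 − 2501 = 2728 bp
  8276 − 5229 = 3047 bp
  8529 − 8276 = 253 bp
  11042 − 8529 = 2513 bp
Sorted largest to smallest: 3047, 2728, 2513, 1801, 385, 315, 253 bp.

3047, 2728, 2513, 1801, 385, 315, 253 bp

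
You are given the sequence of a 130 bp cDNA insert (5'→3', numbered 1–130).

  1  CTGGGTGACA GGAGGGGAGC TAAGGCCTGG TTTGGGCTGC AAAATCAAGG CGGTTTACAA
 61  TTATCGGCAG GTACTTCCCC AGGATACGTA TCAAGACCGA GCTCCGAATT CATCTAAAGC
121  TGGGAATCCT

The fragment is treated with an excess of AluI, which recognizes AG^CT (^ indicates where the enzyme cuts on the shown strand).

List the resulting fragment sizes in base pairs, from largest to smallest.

82, 19, 18, 11 bp

AluI sites (AGCT) start at positions 18, 100, 118.
AluI cuts after base 2 of each site, so after positions 19, 101, 119.
Linear molecule, 3 cuts → 4 fragments:
  1–19 → 19 bp
  20–101 → 82 bp
  102–119 → 18 bp
  120–130 → 11 bp
Sorted largest to smallest: 82, 19, 18, 11 bp.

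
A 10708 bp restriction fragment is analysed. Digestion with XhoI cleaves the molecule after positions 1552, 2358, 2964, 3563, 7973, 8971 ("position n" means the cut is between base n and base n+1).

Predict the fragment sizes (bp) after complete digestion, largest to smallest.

Linear molecule, 6 cuts → 7 fragments:
  1552 − 0 = 1552 bp
  2358 − 1552 = 806 bp
  2964 − 2358 = 606 bp
  3563 − 2964 = 599 bp
  7973 − 3563 = 4410 bp
  8971 − 7973 = 998 bp
  10708 − 8971 = 1737 bp
Sorted largest to smallest: 4410, 1737, 1552, 998, 806, 606, 599 bp.

4410, 1737, 1552, 998, 806, 606, 599 bp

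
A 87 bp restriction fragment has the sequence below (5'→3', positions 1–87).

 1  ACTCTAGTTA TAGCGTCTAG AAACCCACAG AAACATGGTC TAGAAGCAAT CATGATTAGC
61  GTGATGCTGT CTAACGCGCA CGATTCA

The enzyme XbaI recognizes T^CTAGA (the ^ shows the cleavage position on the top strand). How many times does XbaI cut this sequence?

2

TCTAGA occurs starting at positions 16, 39.
XbaI cuts at 2 sites.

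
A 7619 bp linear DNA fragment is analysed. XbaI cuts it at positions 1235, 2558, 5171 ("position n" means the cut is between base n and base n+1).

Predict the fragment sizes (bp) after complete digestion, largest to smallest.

Linear molecule, 3 cuts → 4 fragments:
  1235 − 0 = 1235 bp
  2558 − 1235 = 1323 bp
  5171 − 2558 = 2613 bp
  7619 − 5171 = 2448 bp
Sorted largest to smallest: 2613, 2448, 1323, 1235 bp.

2613, 2448, 1323, 1235 bp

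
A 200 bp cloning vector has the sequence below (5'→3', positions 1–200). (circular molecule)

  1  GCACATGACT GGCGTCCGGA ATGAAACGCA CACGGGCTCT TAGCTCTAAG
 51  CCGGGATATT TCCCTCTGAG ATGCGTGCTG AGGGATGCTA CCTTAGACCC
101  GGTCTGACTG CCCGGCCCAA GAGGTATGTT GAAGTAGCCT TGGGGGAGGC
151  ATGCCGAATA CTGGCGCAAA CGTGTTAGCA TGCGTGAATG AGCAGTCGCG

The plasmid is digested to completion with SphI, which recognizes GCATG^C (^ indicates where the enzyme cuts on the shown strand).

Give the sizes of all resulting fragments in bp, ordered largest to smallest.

171, 29 bp

SphI sites (GCATGC) start at positions 149, 178.
SphI cuts after base 5 of each site (before the last base), so after positions 153, 182.
Circular molecule, 2 cuts → 2 fragments:
  154–182 → 29 bp
  183–200 then 1–153 → 18 + 153 = 171 bp
Sorted largest to smallest: 171, 29 bp.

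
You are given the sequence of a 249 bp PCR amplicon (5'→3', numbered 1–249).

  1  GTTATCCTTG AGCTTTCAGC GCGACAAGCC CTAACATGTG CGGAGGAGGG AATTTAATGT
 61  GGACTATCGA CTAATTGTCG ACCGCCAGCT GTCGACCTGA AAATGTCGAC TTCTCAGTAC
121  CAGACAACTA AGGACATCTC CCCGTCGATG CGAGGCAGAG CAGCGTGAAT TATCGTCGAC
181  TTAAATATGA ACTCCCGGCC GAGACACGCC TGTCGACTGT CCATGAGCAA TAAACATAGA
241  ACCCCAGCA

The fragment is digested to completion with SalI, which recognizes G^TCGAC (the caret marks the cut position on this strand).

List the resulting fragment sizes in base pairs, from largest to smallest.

77, 70, 37, 37, 14, 14 bp

SalI sites (GTCGAC) start at positions 77, 91, 105, 175, 212.
SalI cuts after the first base of each site, so after positions 77, 91, 105, 175, 212.
Linear molecule, 5 cuts → 6 fragments:
  1–77 → 77 bp
  78–91 → 14 bp
  92–105 → 14 bp
  106–175 → 70 bp
  176–212 → 37 bp
  213–249 → 37 bp
Sorted largest to smallest: 77, 70, 37, 37, 14, 14 bp.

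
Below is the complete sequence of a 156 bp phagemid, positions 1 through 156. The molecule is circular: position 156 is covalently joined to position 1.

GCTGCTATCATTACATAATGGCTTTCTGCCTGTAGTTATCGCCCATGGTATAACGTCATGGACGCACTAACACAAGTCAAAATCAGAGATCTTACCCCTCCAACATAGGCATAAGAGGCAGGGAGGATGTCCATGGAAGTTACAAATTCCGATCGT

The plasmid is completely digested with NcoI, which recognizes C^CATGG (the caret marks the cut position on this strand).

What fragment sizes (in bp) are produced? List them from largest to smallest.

88, 68 bp

NcoI sites (CCATGG) start at positions 43, 131.
NcoI cuts after the first base of each site, so after positions 43, 131.
Circular molecule, 2 cuts → 2 fragments:
  44–131 → 88 bp
  132–156 then 1–43 → 25 + 43 = 68 bp
Sorted largest to smallest: 88, 68 bp.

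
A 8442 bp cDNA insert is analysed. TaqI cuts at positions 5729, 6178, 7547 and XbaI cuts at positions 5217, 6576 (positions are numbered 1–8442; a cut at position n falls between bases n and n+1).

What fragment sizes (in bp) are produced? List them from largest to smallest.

5217, 971, 895, 512, 449, 398 bp

Combined cut positions (sorted): 5217, 5729, 6178, 6576, 7547.
Linear molecule, 5 cuts → 6 fragments:
  5217 − 0 = 5217 bp
  5729 − 5217 = 512 bp
  6178 − 5729 = 449 bp
  6576 − 6178 = 398 bp
  7547 − 6576 = 971 bp
  8442 − 7547 = 895 bp
Sorted largest to smallest: 5217, 971, 895, 512, 449, 398 bp.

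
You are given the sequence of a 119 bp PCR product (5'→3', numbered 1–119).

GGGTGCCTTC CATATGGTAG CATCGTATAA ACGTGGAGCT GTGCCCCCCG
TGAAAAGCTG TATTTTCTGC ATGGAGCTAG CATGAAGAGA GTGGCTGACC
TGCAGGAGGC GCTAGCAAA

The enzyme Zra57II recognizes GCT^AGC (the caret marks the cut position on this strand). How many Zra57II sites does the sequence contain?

2

GCTAGC occurs starting at positions 76, 111.
Zra57II cuts at 2 sites.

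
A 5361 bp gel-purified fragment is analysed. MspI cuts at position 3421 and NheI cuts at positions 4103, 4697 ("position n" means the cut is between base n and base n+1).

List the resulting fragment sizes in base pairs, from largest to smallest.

3421, 682, 664, 594 bp

Combined cut positions (sorted): 3421, 4103, 4697.
Linear molecule, 3 cuts → 4 fragments:
  3421 − 0 = 3421 bp
  4103 − 3421 = 682 bp
  4697 − 4103 = 594 bp
  5361 − 4697 = 664 bp
Sorted largest to smallest: 3421, 682, 664, 594 bp.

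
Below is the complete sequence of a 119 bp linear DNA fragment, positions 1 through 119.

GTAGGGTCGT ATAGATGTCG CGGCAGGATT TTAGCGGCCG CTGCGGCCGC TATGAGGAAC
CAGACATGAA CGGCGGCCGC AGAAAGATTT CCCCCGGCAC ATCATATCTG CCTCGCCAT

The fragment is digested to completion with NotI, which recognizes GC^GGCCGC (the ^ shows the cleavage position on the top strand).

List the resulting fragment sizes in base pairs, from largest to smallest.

45, 35, 30, 9 bp

NotI sites (GCGGCCGC) start at positions 34, 43, 73.
NotI cuts after base 2 of each site, so after positions 35, 44, 74.
Linear molecule, 3 cuts → 4 fragments:
  1–35 → 35 bp
  36–44 → 9 bp
  45–74 → 30 bp
  75–119 → 45 bp
Sorted largest to smallest: 45, 35, 30, 9 bp.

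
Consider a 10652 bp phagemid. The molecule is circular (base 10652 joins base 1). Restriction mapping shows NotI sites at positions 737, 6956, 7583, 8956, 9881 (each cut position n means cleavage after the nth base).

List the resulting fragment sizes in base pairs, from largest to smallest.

6219, 1508, 1373, 925, 627 bp

Circular molecule, 5 cuts → 5 fragments:
  6956 − 737 = 6219 bp
  7583 − 6956 = 627 bp
  8956 − 7583 = 1373 bp
  9881 − 8956 = 925 bp
  wrap: 10652 − 9881 + 737 = 1508 bp
Sorted largest to smallest: 6219, 1508, 1373, 925, 627 bp.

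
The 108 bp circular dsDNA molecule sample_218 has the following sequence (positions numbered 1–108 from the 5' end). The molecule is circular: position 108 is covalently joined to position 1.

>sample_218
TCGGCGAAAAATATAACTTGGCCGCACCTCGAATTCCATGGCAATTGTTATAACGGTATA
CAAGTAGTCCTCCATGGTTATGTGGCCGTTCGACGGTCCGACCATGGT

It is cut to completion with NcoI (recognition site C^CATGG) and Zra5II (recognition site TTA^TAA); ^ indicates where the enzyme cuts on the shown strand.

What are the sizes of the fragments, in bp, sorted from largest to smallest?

NcoI sites (CCATGG) start at positions 36, 72, 102.
NcoI cuts after the first base of each site, so after positions 36, 72, 102.
The Zra5II site (TTATAA) starts at position 48.
Zra5II cuts after base 3 of each site, so after position 50.
Combined cut positions: 36, 50, 72, 102.
Circular molecule, 4 cuts → 4 fragments:
  37–50 → 14 bp
  51–72 → 22 bp
  73–102 → 30 bp
  103–108 then 1–36 → 6 + 36 = 42 bp
Sorted largest to smallest: 42, 30, 22, 14 bp.

42, 30, 22, 14 bp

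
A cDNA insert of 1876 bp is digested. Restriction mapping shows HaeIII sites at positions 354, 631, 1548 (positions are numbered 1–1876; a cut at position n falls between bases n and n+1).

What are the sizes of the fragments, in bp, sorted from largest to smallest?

917, 354, 328, 277 bp

Linear molecule, 3 cuts → 4 fragments:
  354 − 0 = 354 bp
  631 − 354 = 277 bp
  1548 − 631 = 917 bp
  1876 − 1548 = 328 bp
Sorted largest to smallest: 917, 354, 328, 277 bp.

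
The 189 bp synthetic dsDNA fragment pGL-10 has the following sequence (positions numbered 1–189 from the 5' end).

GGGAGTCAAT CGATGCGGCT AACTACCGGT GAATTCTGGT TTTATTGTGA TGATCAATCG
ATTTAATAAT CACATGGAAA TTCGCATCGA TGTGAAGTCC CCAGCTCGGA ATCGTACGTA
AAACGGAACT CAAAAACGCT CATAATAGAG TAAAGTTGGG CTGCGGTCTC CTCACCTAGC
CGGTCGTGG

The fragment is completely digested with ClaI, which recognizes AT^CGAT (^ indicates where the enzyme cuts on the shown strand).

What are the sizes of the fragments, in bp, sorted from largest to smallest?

ClaI sites (ATCGAT) start at positions 9, 57, 86.
ClaI cuts after base 2 of each site, so after positions 10, 58, 87.
Linear molecule, 3 cuts → 4 fragments:
  1–10 → 10 bp
  11–58 → 48 bp
  59–87 → 29 bp
  88–189 → 102 bp
Sorted largest to smallest: 102, 48, 29, 10 bp.

102, 48, 29, 10 bp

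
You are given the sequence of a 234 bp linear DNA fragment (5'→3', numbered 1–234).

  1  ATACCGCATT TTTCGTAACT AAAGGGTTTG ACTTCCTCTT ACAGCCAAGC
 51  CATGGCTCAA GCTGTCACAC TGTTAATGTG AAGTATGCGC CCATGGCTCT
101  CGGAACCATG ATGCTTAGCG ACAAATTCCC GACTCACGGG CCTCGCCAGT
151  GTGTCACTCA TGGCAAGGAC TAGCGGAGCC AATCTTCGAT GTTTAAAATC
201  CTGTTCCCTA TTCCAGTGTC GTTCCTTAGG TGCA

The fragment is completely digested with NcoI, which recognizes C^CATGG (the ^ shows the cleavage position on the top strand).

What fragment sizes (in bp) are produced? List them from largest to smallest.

143, 50, 41 bp

NcoI sites (CCATGG) start at positions 50, 91.
NcoI cuts after the first base of each site, so after positions 50, 91.
Linear molecule, 2 cuts → 3 fragments:
  1–50 → 50 bp
  51–91 → 41 bp
  92–234 → 143 bp
Sorted largest to smallest: 143, 50, 41 bp.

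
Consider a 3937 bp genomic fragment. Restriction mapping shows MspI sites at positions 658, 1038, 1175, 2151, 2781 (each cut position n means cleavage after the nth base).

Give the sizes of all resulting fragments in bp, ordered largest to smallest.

Linear molecule, 5 cuts → 6 fragments:
  658 − 0 = 658 bp
  1038 − 658 = 380 bp
  1175 − 1038 = 137 bp
  2151 − 1175 = 976 bp
  2781 − 2151 = 630 bp
  3937 − 2781 = 1156 bp
Sorted largest to smallest: 1156, 976, 658, 630, 380, 137 bp.

1156, 976, 658, 630, 380, 137 bp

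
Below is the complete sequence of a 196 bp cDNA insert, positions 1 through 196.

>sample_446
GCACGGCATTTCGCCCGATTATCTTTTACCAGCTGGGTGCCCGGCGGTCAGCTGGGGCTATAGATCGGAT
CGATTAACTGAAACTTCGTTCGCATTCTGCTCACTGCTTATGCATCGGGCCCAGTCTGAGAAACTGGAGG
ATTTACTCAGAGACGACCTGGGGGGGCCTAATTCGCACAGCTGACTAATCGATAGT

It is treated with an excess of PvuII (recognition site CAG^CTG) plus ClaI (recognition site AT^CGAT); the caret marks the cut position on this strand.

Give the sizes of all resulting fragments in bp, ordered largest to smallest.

PvuII sites (CAGCTG) start at positions 30, 49, 178.
PvuII cuts after base 3 of each site, so after positions 32, 51, 180.
ClaI sites (ATCGAT) start at positions 69, 188.
ClaI cuts after base 2 of each site, so after positions 70, 189.
Combined cut positions: 32, 51, 70, 180, 189.
Linear molecule, 5 cuts → 6 fragments:
  1–32 → 32 bp
  33–51 → 19 bp
  52–70 → 19 bp
  71–180 → 110 bp
  181–189 → 9 bp
  190–196 → 7 bp
Sorted largest to smallest: 110, 32, 19, 19, 9, 7 bp.

110, 32, 19, 19, 9, 7 bp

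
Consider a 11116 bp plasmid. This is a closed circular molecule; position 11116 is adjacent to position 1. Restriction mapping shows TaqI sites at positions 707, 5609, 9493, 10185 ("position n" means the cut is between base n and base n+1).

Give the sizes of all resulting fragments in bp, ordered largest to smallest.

Circular molecule, 4 cuts → 4 fragments:
  5609 − 707 = 4902 bp
  9493 − 5609 = 3884 bp
  10185 − 9493 = 692 bp
  wrap: 11116 − 10185 + 707 = 1638 bp
Sorted largest to smallest: 4902, 3884, 1638, 692 bp.

4902, 3884, 1638, 692 bp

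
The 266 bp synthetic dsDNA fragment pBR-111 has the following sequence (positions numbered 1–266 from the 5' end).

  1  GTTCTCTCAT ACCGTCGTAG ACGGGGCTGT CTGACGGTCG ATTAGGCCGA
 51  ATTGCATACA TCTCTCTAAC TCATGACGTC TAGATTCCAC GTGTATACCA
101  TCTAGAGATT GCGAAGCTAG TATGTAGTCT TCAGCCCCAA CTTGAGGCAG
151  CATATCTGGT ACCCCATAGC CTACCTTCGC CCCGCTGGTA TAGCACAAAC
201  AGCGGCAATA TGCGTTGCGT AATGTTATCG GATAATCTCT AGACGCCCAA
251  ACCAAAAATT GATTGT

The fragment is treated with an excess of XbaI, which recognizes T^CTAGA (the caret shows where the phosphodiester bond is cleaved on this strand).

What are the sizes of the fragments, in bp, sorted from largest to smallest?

137, 79, 28, 22 bp

XbaI sites (TCTAGA) start at positions 79, 101, 238.
XbaI cuts after the first base of each site, so after positions 79, 101, 238.
Linear molecule, 3 cuts → 4 fragments:
  1–79 → 79 bp
  80–101 → 22 bp
  102–238 → 137 bp
  239–266 → 28 bp
Sorted largest to smallest: 137, 79, 28, 22 bp.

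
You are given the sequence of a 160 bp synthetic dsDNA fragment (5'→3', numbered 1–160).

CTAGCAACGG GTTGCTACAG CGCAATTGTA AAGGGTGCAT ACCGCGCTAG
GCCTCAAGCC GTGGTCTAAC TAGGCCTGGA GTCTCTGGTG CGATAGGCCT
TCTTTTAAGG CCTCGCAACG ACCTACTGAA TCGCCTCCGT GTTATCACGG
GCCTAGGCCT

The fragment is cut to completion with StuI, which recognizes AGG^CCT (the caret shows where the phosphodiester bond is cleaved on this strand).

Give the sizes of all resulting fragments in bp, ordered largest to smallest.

51, 47, 23, 23, 13, 3 bp

StuI sites (AGGCCT) start at positions 49, 72, 95, 108, 155.
StuI cuts after base 3 of each site, so after positions 51, 74, 97, 110, 157.
Linear molecule, 5 cuts → 6 fragments:
  1–51 → 51 bp
  52–74 → 23 bp
  75–97 → 23 bp
  98–110 → 13 bp
  111–157 → 47 bp
  158–160 → 3 bp
Sorted largest to smallest: 51, 47, 23, 23, 13, 3 bp.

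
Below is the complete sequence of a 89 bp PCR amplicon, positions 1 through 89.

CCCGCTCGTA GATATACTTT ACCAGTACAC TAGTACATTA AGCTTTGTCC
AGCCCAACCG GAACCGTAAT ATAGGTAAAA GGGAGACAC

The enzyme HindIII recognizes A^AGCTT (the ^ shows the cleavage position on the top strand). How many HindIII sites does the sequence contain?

AAGCTT occurs starting at position 40.
HindIII cuts at 1 site.

1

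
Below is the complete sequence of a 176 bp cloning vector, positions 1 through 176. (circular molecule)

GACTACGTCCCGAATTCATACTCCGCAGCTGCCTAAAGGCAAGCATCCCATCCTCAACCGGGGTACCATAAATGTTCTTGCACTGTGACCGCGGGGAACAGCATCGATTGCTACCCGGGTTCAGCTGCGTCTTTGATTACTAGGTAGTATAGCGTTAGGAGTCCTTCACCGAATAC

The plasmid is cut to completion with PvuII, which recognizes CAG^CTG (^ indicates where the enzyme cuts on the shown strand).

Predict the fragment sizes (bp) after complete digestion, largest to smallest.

96, 80 bp

PvuII sites (CAGCTG) start at positions 26, 122.
PvuII cuts after base 3 of each site, so after positions 28, 124.
Circular molecule, 2 cuts → 2 fragments:
  29–124 → 96 bp
  125–176 then 1–28 → 52 + 28 = 80 bp
Sorted largest to smallest: 96, 80 bp.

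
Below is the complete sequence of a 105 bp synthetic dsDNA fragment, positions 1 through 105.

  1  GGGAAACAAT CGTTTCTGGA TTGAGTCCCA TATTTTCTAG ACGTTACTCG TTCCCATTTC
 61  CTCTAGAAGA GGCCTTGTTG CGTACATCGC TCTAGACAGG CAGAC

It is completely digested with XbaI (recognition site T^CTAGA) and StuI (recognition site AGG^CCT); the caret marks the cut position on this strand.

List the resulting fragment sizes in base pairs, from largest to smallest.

36, 26, 19, 14, 10 bp

XbaI sites (TCTAGA) start at positions 36, 62, 91.
XbaI cuts after the first base of each site, so after positions 36, 62, 91.
The StuI site (AGGCCT) starts at position 70.
StuI cuts after base 3 of each site, so after position 72.
Combined cut positions: 36, 62, 72, 91.
Linear molecule, 4 cuts → 5 fragments:
  1–36 → 36 bp
  37–62 → 26 bp
  63–72 → 10 bp
  73–91 → 19 bp
  92–105 → 14 bp
Sorted largest to smallest: 36, 26, 19, 14, 10 bp.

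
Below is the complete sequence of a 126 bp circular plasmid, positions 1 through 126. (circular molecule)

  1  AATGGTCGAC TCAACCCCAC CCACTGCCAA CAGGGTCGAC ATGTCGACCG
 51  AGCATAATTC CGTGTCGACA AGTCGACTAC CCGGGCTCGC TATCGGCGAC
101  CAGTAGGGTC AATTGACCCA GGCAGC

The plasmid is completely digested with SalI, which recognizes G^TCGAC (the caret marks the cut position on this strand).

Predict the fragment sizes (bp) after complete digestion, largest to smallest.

59, 30, 21, 8, 8 bp

SalI sites (GTCGAC) start at positions 5, 35, 43, 64, 72.
SalI cuts after the first base of each site, so after positions 5, 35, 43, 64, 72.
Circular molecule, 5 cuts → 5 fragments:
  6–35 → 30 bp
  36–43 → 8 bp
  44–64 → 21 bp
  65–72 → 8 bp
  73–126 then 1–5 → 54 + 5 = 59 bp
Sorted largest to smallest: 59, 30, 21, 8, 8 bp.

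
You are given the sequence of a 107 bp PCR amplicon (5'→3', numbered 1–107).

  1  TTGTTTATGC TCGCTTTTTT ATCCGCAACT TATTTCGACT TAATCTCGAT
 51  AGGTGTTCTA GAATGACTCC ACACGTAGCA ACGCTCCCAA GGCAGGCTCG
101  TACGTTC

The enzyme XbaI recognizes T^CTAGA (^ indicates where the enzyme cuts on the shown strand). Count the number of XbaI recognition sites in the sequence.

1

TCTAGA occurs starting at position 57.
XbaI cuts at 1 site.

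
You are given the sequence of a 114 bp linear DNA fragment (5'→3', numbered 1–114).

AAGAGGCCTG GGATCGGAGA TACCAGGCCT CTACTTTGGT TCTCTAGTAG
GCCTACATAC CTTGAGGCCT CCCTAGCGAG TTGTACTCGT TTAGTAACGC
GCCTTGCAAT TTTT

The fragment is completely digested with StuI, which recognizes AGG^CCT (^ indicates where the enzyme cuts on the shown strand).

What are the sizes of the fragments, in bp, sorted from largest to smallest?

StuI sites (AGGCCT) start at positions 4, 25, 49, 65.
StuI cuts after base 3 of each site, so after positions 6, 27, 51, 67.
Linear molecule, 4 cuts → 5 fragments:
  1–6 → 6 bp
  7–27 → 21 bp
  28–51 → 24 bp
  52–67 → 16 bp
  68–114 → 47 bp
Sorted largest to smallest: 47, 24, 21, 16, 6 bp.

47, 24, 21, 16, 6 bp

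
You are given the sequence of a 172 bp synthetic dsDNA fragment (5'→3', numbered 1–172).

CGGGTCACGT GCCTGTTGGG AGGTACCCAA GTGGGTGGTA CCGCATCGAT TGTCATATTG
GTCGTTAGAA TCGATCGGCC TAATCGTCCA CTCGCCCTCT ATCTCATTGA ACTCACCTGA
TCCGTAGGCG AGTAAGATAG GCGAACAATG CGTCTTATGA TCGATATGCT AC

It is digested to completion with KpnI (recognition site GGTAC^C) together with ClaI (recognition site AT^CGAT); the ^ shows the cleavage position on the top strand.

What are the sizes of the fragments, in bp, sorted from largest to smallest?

90, 26, 25, 15, 11, 5 bp

KpnI sites (GGTACC) start at positions 22, 37.
KpnI cuts after base 5 of each site (before the last base), so after positions 26, 41.
ClaI sites (ATCGAT) start at positions 45, 70, 160.
ClaI cuts after base 2 of each site, so after positions 46, 71, 161.
Combined cut positions: 26, 41, 46, 71, 161.
Linear molecule, 5 cuts → 6 fragments:
  1–26 → 26 bp
  27–41 → 15 bp
  42–46 → 5 bp
  47–71 → 25 bp
  72–161 → 90 bp
  162–172 → 11 bp
Sorted largest to smallest: 90, 26, 25, 15, 11, 5 bp.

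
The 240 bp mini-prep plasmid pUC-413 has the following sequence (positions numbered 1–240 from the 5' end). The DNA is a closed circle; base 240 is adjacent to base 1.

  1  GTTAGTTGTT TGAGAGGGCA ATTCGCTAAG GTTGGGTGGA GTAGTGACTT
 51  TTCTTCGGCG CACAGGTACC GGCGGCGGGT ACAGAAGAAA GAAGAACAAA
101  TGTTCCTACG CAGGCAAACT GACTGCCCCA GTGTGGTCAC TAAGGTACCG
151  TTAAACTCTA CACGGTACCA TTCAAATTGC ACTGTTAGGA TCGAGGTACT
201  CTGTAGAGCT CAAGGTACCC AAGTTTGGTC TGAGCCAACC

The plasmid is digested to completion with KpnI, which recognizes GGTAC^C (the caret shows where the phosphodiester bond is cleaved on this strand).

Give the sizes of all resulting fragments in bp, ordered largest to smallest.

KpnI sites (GGTACC) start at positions 65, 144, 164, 214.
KpnI cuts after base 5 of each site (before the last base), so after positions 69, 148, 168, 218.
Circular molecule, 4 cuts → 4 fragments:
  70–148 → 79 bp
  149–168 → 20 bp
  169–218 → 50 bp
  219–240 then 1–69 → 22 + 69 = 91 bp
Sorted largest to smallest: 91, 79, 50, 20 bp.

91, 79, 50, 20 bp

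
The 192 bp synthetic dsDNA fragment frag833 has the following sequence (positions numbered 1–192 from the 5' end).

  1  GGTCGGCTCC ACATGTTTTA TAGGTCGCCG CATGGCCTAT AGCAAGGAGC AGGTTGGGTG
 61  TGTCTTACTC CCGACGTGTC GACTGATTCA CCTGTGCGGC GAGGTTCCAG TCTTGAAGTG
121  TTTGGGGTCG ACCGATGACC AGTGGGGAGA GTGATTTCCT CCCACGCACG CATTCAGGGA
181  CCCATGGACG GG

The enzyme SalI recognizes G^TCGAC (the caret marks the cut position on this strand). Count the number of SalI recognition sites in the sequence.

2

GTCGAC occurs starting at positions 78, 127.
SalI cuts at 2 sites.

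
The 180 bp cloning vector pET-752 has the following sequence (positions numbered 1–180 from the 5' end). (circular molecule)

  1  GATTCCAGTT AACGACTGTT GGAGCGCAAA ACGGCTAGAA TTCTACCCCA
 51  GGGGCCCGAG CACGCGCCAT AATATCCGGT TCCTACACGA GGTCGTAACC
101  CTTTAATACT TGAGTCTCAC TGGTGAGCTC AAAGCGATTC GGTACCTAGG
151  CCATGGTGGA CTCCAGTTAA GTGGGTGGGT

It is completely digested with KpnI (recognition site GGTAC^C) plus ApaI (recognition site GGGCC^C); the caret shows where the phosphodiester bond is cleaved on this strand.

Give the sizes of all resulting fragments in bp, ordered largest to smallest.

The KpnI site (GGTACC) starts at position 141.
KpnI cuts after base 5 of each site (before the last base), so after position 145.
The ApaI site (GGGCCC) starts at position 52.
ApaI cuts after base 5 of each site (before the last base), so after position 56.
Combined cut positions: 56, 145.
Circular molecule, 2 cuts → 2 fragments:
  57–145 → 89 bp
  146–180 then 1–56 → 35 + 56 = 91 bp
Sorted largest to smallest: 91, 89 bp.

91, 89 bp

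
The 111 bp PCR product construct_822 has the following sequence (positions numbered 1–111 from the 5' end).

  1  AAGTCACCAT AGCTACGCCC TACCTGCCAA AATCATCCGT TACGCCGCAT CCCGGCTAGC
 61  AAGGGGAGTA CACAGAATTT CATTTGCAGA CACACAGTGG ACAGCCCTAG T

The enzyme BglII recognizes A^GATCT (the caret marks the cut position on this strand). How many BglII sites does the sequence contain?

0

No occurrence of AGATCT is present in the sequence.
BglII does not cut: 0 sites.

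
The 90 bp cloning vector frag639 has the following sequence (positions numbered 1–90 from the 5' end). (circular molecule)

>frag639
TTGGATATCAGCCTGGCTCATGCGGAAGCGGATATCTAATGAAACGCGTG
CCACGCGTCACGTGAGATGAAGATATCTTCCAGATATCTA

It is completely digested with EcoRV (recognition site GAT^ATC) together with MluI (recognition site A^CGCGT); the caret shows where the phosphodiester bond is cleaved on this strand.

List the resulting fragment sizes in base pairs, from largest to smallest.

27, 21, 11, 11, 11, 9 bp

EcoRV sites (GATATC) start at positions 4, 31, 72, 83.
EcoRV cuts after base 3 of each site, so after positions 6, 33, 74, 85.
MluI sites (ACGCGT) start at positions 44, 53.
MluI cuts after the first base of each site, so after positions 44, 53.
Combined cut positions: 6, 33, 44, 53, 74, 85.
Circular molecule, 6 cuts → 6 fragments:
  7–33 → 27 bp
  34–44 → 11 bp
  45–53 → 9 bp
  54–74 → 21 bp
  75–85 → 11 bp
  86–90 then 1–6 → 5 + 6 = 11 bp
Sorted largest to smallest: 27, 21, 11, 11, 11, 9 bp.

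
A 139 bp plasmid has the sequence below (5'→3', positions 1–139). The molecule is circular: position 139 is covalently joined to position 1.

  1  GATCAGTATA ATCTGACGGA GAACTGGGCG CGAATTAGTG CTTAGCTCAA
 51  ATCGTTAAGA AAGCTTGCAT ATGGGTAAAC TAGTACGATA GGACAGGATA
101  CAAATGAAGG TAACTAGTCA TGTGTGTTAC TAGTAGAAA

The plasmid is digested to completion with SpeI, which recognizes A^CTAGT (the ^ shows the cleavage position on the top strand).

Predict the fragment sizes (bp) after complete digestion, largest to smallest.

89, 34, 16 bp

SpeI sites (ACTAGT) start at positions 79, 113, 129.
SpeI cuts after the first base of each site, so after positions 79, 113, 129.
Circular molecule, 3 cuts → 3 fragments:
  80–113 → 34 bp
  114–129 → 16 bp
  130–139 then 1–79 → 10 + 79 = 89 bp
Sorted largest to smallest: 89, 34, 16 bp.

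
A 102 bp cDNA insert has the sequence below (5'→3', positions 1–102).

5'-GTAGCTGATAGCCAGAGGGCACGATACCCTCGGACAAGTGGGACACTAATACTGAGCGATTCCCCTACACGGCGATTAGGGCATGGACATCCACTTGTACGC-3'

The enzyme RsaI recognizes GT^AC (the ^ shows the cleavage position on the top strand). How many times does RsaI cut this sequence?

1

GTAC occurs starting at position 97.
RsaI cuts at 1 site.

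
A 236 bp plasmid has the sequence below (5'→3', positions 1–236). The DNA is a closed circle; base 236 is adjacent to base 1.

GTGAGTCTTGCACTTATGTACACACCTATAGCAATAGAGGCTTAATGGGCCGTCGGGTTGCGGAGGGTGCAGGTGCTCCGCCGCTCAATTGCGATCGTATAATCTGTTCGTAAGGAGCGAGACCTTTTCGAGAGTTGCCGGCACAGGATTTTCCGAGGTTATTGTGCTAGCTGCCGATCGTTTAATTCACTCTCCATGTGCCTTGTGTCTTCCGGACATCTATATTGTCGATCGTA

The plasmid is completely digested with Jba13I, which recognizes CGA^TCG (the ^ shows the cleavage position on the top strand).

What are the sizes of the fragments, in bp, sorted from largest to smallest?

Jba13I sites (CGATCG) start at positions 92, 175, 229.
Jba13I cuts after base 3 of each site, so after positions 94, 177, 231.
Circular molecule, 3 cuts → 3 fragments:
  95–177 → 83 bp
  178–231 → 54 bp
  232–236 then 1–94 → 5 + 94 = 99 bp
Sorted largest to smallest: 99, 83, 54 bp.

99, 83, 54 bp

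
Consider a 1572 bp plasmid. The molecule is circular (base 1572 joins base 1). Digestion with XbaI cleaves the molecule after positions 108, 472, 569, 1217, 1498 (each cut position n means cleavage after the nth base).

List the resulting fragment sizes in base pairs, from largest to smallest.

Circular molecule, 5 cuts → 5 fragments:
  472 − 108 = 364 bp
  569 − 472 = 97 bp
  1217 − 569 = 648 bp
  1498 − 1217 = 281 bp
  wrap: 1572 − 1498 + 108 = 182 bp
Sorted largest to smallest: 648, 364, 281, 182, 97 bp.

648, 364, 281, 182, 97 bp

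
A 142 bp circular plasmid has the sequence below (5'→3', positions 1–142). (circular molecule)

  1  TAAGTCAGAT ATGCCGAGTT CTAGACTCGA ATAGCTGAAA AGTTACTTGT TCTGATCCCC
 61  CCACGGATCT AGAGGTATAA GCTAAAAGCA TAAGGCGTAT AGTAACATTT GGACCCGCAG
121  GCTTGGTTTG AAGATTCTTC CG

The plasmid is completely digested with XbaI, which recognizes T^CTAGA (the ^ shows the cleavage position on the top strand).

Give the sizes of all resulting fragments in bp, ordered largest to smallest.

94, 48 bp

XbaI sites (TCTAGA) start at positions 20, 68.
XbaI cuts after the first base of each site, so after positions 20, 68.
Circular molecule, 2 cuts → 2 fragments:
  21–68 → 48 bp
  69–142 then 1–20 → 74 + 20 = 94 bp
Sorted largest to smallest: 94, 48 bp.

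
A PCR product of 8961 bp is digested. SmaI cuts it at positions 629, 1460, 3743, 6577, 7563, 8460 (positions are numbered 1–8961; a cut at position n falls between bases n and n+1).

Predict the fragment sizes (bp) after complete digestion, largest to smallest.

2834, 2283, 986, 897, 831, 629, 501 bp

Linear molecule, 6 cuts → 7 fragments:
  629 − 0 = 629 bp
  1460 − 629 = 831 bp
  3743 − 1460 = 2283 bp
  6577 − 3743 = 2834 bp
  7563 − 6577 = 986 bp
  8460 − 7563 = 897 bp
  8961 − 8460 = 501 bp
Sorted largest to smallest: 2834, 2283, 986, 897, 831, 629, 501 bp.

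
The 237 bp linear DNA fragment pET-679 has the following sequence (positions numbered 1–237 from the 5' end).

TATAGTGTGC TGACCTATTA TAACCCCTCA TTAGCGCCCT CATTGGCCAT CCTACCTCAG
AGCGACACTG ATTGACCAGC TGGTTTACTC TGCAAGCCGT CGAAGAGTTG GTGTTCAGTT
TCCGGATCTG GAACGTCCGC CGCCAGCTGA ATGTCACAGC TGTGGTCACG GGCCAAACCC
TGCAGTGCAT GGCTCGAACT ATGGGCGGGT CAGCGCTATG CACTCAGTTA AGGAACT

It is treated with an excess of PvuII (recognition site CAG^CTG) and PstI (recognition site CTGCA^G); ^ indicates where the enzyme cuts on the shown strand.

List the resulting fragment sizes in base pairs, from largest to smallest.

PvuII sites (CAGCTG) start at positions 77, 144, 157.
PvuII cuts after base 3 of each site, so after positions 79, 146, 159.
The PstI site (CTGCAG) starts at position 180.
PstI cuts after base 5 of each site (before the last base), so after position 184.
Combined cut positions: 79, 146, 159, 184.
Linear molecule, 4 cuts → 5 fragments:
  1–79 → 79 bp
  80–146 → 67 bp
  147–159 → 13 bp
  160–184 → 25 bp
  185–237 → 53 bp
Sorted largest to smallest: 79, 67, 53, 25, 13 bp.

79, 67, 53, 25, 13 bp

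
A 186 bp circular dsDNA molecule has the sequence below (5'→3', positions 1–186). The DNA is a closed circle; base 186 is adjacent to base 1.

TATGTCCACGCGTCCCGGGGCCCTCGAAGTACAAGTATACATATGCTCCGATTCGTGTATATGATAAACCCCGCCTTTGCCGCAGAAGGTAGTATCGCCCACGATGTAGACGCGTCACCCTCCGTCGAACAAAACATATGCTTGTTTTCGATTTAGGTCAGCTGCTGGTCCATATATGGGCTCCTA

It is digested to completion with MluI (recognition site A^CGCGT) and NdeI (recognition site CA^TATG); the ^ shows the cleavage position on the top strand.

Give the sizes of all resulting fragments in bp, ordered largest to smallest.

MluI sites (ACGCGT) start at positions 8, 110.
MluI cuts after the first base of each site, so after positions 8, 110.
NdeI sites (CATATG) start at positions 40, 135.
NdeI cuts after base 2 of each site, so after positions 41, 136.
Combined cut positions: 8, 41, 110, 136.
Circular molecule, 4 cuts → 4 fragments:
  9–41 → 33 bp
  42–110 → 69 bp
  111–136 → 26 bp
  137–186 then 1–8 → 50 + 8 = 58 bp
Sorted largest to smallest: 69, 58, 33, 26 bp.

69, 58, 33, 26 bp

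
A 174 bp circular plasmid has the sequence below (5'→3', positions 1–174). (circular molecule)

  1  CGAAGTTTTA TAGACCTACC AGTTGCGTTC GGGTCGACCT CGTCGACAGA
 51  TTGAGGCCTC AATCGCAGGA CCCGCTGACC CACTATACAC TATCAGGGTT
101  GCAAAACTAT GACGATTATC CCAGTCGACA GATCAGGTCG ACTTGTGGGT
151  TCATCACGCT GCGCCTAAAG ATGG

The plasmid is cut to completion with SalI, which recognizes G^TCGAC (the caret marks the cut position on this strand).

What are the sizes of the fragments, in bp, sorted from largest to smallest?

SalI sites (GTCGAC) start at positions 33, 42, 124, 137.
SalI cuts after the first base of each site, so after positions 33, 42, 124, 137.
Circular molecule, 4 cuts → 4 fragments:
  34–42 → 9 bp
  43–124 → 82 bp
  125–137 → 13 bp
  138–174 then 1–33 → 37 + 33 = 70 bp
Sorted largest to smallest: 82, 70, 13, 9 bp.

82, 70, 13, 9 bp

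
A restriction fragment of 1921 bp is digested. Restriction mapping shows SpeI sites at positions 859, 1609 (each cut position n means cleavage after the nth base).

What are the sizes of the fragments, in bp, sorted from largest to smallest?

Linear molecule, 2 cuts → 3 fragments:
  859 − 0 = 859 bp
  1609 − 859 = 750 bp
  1921 − 1609 = 312 bp
Sorted largest to smallest: 859, 750, 312 bp.

859, 750, 312 bp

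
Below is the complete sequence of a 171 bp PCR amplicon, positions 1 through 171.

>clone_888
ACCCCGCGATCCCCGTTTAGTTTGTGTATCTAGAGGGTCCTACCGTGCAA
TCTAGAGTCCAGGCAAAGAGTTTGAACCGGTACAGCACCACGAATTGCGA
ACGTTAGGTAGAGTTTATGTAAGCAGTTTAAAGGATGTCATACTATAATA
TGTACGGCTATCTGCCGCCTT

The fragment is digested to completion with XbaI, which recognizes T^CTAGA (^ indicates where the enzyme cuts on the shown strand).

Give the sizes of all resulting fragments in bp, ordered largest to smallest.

XbaI sites (TCTAGA) start at positions 29, 51.
XbaI cuts after the first base of each site, so after positions 29, 51.
Linear molecule, 2 cuts → 3 fragments:
  1–29 → 29 bp
  30–51 → 22 bp
  52–171 → 120 bp
Sorted largest to smallest: 120, 29, 22 bp.

120, 29, 22 bp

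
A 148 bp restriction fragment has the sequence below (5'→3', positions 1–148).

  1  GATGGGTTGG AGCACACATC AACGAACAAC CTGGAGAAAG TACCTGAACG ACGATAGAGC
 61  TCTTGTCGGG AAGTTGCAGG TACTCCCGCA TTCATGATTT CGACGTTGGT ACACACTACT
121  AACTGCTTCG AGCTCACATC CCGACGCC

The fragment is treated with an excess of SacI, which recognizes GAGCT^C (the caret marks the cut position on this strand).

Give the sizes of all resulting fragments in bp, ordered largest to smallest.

73, 61, 14 bp

SacI sites (GAGCTC) start at positions 57, 130.
SacI cuts after base 5 of each site (before the last base), so after positions 61, 134.
Linear molecule, 2 cuts → 3 fragments:
  1–61 → 61 bp
  62–134 → 73 bp
  135–148 → 14 bp
Sorted largest to smallest: 73, 61, 14 bp.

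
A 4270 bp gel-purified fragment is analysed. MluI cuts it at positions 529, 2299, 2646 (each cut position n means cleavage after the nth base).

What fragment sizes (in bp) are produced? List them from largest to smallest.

Linear molecule, 3 cuts → 4 fragments:
  529 − 0 = 529 bp
  2299 − 529 = 1770 bp
  2646 − 2299 = 347 bp
  4270 − 2646 = 1624 bp
Sorted largest to smallest: 1770, 1624, 529, 347 bp.

1770, 1624, 529, 347 bp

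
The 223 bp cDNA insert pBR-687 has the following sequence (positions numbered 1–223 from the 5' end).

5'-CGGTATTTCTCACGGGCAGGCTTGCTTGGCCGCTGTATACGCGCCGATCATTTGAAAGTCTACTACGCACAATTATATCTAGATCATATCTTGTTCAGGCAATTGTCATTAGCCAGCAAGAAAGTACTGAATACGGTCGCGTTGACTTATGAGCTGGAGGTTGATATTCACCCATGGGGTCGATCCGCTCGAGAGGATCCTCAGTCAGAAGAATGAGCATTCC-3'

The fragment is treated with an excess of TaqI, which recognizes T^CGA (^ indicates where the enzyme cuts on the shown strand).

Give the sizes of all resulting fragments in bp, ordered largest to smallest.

180, 34, 9 bp

TaqI sites (TCGA) start at positions 180, 189.
TaqI cuts after the first base of each site, so after positions 180, 189.
Linear molecule, 2 cuts → 3 fragments:
  1–180 → 180 bp
  181–189 → 9 bp
  190–223 → 34 bp
Sorted largest to smallest: 180, 34, 9 bp.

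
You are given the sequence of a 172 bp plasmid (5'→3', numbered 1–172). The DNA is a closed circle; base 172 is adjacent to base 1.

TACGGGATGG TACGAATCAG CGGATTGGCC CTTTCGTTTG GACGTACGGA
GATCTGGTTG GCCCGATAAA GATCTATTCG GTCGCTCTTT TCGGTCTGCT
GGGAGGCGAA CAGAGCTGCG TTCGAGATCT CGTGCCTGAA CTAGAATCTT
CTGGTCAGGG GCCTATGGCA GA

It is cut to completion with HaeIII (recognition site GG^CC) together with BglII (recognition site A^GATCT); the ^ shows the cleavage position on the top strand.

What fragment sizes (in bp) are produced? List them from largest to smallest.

HaeIII sites (GGCC) start at positions 27, 60, 160.
HaeIII cuts after base 2 of each site, so after positions 28, 61, 161.
BglII sites (AGATCT) start at positions 50, 70, 125.
BglII cuts after the first base of each site, so after positions 50, 70, 125.
Combined cut positions: 28, 50, 61, 70, 125, 161.
Circular molecule, 6 cuts → 6 fragments:
  29–50 → 22 bp
  51–61 → 11 bp
  62–70 → 9 bp
  71–125 → 55 bp
  126–161 → 36 bp
  162–172 then 1–28 → 11 + 28 = 39 bp
Sorted largest to smallest: 55, 39, 36, 22, 11, 9 bp.

55, 39, 36, 22, 11, 9 bp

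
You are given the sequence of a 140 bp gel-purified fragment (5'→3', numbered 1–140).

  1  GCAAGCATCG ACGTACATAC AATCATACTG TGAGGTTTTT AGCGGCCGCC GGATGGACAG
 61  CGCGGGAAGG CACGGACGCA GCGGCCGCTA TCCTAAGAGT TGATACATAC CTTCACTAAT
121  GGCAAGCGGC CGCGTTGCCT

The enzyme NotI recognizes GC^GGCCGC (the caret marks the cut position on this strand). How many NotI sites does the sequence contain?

GCGGCCGC occurs starting at positions 42, 81, 126.
NotI cuts at 3 sites.

3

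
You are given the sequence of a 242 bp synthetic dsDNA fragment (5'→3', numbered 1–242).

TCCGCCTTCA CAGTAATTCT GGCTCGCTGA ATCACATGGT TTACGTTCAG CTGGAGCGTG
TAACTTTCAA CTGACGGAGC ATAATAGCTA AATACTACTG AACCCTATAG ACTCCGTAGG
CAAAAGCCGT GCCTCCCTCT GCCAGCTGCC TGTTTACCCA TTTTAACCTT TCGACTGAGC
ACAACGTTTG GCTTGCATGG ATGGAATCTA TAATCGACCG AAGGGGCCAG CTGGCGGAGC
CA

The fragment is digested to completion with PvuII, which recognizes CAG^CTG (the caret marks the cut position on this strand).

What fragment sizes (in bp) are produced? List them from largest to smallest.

PvuII sites (CAGCTG) start at positions 48, 143, 228.
PvuII cuts after base 3 of each site, so after positions 50, 145, 230.
Linear molecule, 3 cuts → 4 fragments:
  1–50 → 50 bp
  51–145 → 95 bp
  146–230 → 85 bp
  231–242 → 12 bp
Sorted largest to smallest: 95, 85, 50, 12 bp.

95, 85, 50, 12 bp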